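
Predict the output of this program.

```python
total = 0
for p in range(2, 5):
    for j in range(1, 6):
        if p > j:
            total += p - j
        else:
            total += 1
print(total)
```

19

p=2,j=1: 2>1, total = 0+1 = 1
p=2,j=2: not 2>2, total = 1+1 = 2
p=2,j=3: not 2>3, total = 2+1 = 3
p=2,j=4: not 2>4, total = 3+1 = 4
p=2,j=5: not 2>5, total = 4+1 = 5
p=3,j=1: 3>1, total = 5+2 = 7
p=3,j=2: 3>2, total = 7+1 = 8
p=3,j=3: not 3>3, total = 8+1 = 9
p=3,j=4: not 3>4, total = 9+1 = 10
p=3,j=5: not 3>5, total = 10+1 = 11
p=4,j=1: 4>1, total = 11+3 = 14
p=4,j=2: 4>2, total = 14+2 = 16
p=4,j=3: 4>3, total = 16+1 = 17
p=4,j=4: not 4>4, total = 17+1 = 18
p=4,j=5: not 4>5, total = 18+1 = 19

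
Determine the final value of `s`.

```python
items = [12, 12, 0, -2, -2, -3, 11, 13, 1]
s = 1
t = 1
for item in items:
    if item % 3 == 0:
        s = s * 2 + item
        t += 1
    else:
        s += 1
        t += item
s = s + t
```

item=12: %3==0, s = 1*2+12 = 14; t=2
item=12: %3==0, s = 14*2+12 = 40; t=3
item=0: %3==0, s = 40*2+0 = 80; t=4
item=-2: not %3==0, s = 80+1 = 81; t=2
item=-2: not %3==0, s = 81+1 = 82; t=0
item=-3: %3==0, s = 82*2+(-3) = 161; t=1
item=11: not %3==0, s = 161+1 = 162; t=12
item=13: not %3==0, s = 162+1 = 163; t=25
item=1: not %3==0, s = 163+1 = 164; t=26
s+t = 164+26 = 190

190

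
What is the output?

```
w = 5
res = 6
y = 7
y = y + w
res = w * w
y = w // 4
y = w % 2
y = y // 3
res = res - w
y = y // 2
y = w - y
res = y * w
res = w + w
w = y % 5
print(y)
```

5

y = 7+5 = 12
res = 5*5 = 25
y = 5//4 = 1
y = 5%2 = 1
y = 1//3 = 0
res = 25-5 = 20
y = 0//2 = 0
y = 5-0 = 5
res = 5*5 = 25
res = 5+5 = 10
w = 5%5 = 0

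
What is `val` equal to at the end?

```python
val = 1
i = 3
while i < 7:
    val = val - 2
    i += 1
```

-7

i=3: val = 1-2 = -1
i=4: val = (-1)-2 = -3
i=5: val = (-3)-2 = -5
i=6: val = (-5)-2 = -7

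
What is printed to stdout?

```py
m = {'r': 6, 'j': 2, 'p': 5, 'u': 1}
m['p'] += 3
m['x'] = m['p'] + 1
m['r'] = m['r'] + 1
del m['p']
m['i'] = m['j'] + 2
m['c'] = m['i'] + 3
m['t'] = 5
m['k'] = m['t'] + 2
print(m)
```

{'r': 7, 'j': 2, 'u': 1, 'x': 9, 'i': 4, 'c': 7, 't': 5, 'k': 7}

m['p'] = 5+3 = 8 → {'r': 6, 'j': 2, 'p': 8, 'u': 1}
m['x'] = m['p']+1 = 9 → {'r': 6, 'j': 2, 'p': 8, 'u': 1, 'x': 9}
m['r'] = m['r']+1 = 7 → {'r': 7, 'j': 2, 'p': 8, 'u': 1, 'x': 9}
del 'p' → {'r': 7, 'j': 2, 'u': 1, 'x': 9}
m['i'] = m['j']+2 = 4 → {'r': 7, 'j': 2, 'u': 1, 'x': 9, 'i': 4}
m['c'] = m['i']+3 = 7 → {'r': 7, 'j': 2, 'u': 1, 'x': 9, 'i': 4, 'c': 7}
m['t'] = 5 → {'r': 7, 'j': 2, 'u': 1, 'x': 9, 'i': 4, 'c': 7, 't': 5}
m['k'] = m['t']+2 = 7 → {'r': 7, 'j': 2, 'u': 1, 'x': 9, 'i': 4, 'c': 7, 't': 5, 'k': 7}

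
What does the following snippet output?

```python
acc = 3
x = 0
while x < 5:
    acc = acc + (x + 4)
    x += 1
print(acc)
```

x=0: acc = 3+4 = 7
x=1: acc = 7+5 = 12
x=2: acc = 12+6 = 18
x=3: acc = 18+7 = 25
x=4: acc = 25+8 = 33

33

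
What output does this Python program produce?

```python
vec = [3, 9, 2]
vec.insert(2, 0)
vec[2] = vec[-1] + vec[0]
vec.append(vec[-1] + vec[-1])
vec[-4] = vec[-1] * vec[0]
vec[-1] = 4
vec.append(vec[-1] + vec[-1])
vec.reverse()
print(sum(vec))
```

34

insert 0 at 2 → [3, 9, 0, 2]
vec[2] = vec[-1]+vec[0] = 2+3 = 5 → [3, 9, 5, 2]
append vec[-1]+vec[-1] = 2+2 = 4 → [3, 9, 5, 2, 4]
vec[-4] = vec[-1]*vec[0] = 4*3 = 12 → [3, 12, 5, 2, 4]
vec[-1] = 4 → [3, 12, 5, 2, 4]
append vec[-1]+vec[-1] = 4+4 = 8 → [3, 12, 5, 2, 4, 8]
reverse → [8, 4, 2, 5, 12, 3]
sum = 34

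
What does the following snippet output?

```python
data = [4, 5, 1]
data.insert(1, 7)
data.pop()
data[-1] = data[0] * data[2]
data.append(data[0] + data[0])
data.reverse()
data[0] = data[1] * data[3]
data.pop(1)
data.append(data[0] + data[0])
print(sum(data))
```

251

insert 7 at 1 → [4, 7, 5, 1]
pop() removes 1 → [4, 7, 5]
data[-1] = data[0]*data[2] = 4*5 = 20 → [4, 7, 20]
append data[0]+data[0] = 4+4 = 8 → [4, 7, 20, 8]
reverse → [8, 20, 7, 4]
data[0] = data[1]*data[3] = 20*4 = 80 → [80, 20, 7, 4]
pop(1) removes 20 → [80, 7, 4]
append data[0]+data[0] = 80+80 = 160 → [80, 7, 4, 160]
sum = 251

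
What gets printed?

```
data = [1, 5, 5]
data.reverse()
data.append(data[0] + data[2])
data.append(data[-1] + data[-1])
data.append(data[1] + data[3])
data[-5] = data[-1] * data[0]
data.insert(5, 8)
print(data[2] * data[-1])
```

11

reverse → [5, 5, 1]
append data[0]+data[2] = 5+1 = 6 → [5, 5, 1, 6]
append data[-1]+data[-1] = 6+6 = 12 → [5, 5, 1, 6, 12]
append data[1]+data[3] = 5+6 = 11 → [5, 5, 1, 6, 12, 11]
data[-5] = data[-1]*data[0] = 11*5 = 55 → [5, 55, 1, 6, 12, 11]
insert 8 at 5 → [5, 55, 1, 6, 12, 8, 11]
data[2]*data[-1] = 1*11 = 11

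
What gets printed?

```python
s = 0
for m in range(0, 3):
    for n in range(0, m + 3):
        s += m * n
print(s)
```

m=0,n=0: s = 0+0 = 0
m=0,n=1: s = 0+0 = 0
m=0,n=2: s = 0+0 = 0
m=1,n=0: s = 0+0 = 0
m=1,n=1: s = 0+1 = 1
m=1,n=2: s = 1+2 = 3
m=1,n=3: s = 3+3 = 6
m=2,n=0: s = 6+0 = 6
m=2,n=1: s = 6+2 = 8
m=2,n=2: s = 8+4 = 12
m=2,n=3: s = 12+6 = 18
m=2,n=4: s = 18+8 = 26

26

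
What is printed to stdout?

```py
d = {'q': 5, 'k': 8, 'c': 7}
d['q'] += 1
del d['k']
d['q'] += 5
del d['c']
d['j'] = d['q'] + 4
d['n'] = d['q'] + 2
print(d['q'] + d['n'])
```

d['q'] = 5+1 = 6 → {'q': 6, 'k': 8, 'c': 7}
del 'k' → {'q': 6, 'c': 7}
d['q'] = 6+5 = 11 → {'q': 11, 'c': 7}
del 'c' → {'q': 11}
d['j'] = d['q']+4 = 15 → {'q': 11, 'j': 15}
d['n'] = d['q']+2 = 13 → {'q': 11, 'j': 15, 'n': 13}
d['q']+d['n'] = 11+13 = 24

24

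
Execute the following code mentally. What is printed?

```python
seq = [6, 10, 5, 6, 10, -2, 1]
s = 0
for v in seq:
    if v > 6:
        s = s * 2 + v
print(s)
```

30

v=6: not >6
v=10: >6, s = 0*2+10 = 10
v=5: not >6
v=6: not >6
v=10: >6, s = 10*2+10 = 30
v=-2: not >6
v=1: not >6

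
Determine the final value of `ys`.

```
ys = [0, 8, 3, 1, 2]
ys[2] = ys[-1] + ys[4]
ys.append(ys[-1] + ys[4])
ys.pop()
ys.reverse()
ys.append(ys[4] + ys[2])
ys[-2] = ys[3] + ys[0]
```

ys[2] = ys[-1]+ys[4] = 2+2 = 4 → [0, 8, 4, 1, 2]
append ys[-1]+ys[4] = 2+2 = 4 → [0, 8, 4, 1, 2, 4]
pop() removes 4 → [0, 8, 4, 1, 2]
reverse → [2, 1, 4, 8, 0]
append ys[4]+ys[2] = 0+4 = 4 → [2, 1, 4, 8, 0, 4]
ys[-2] = ys[3]+ys[0] = 8+2 = 10 → [2, 1, 4, 8, 10, 4]

[2, 1, 4, 8, 10, 4]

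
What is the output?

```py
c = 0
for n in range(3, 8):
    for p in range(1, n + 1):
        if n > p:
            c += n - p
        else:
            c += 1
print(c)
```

n=3,p=1: 3>1, c = 0+2 = 2
n=3,p=2: 3>2, c = 2+1 = 3
n=3,p=3: not 3>3, c = 3+1 = 4
n=4,p=1: 4>1, c = 4+3 = 7
n=4,p=2: 4>2, c = 7+2 = 9
n=4,p=3: 4>3, c = 9+1 = 10
n=4,p=4: not 4>4, c = 10+1 = 11
n=5,p=1: 5>1, c = 11+4 = 15
n=5,p=2: 5>2, c = 15+3 = 18
n=5,p=3: 5>3, c = 18+2 = 20
n=5,p=4: 5>4, c = 20+1 = 21
n=5,p=5: not 5>5, c = 21+1 = 22
n=6,p=1: 6>1, c = 22+5 = 27
n=6,p=2: 6>2, c = 27+4 = 31
n=6,p=3: 6>3, c = 31+3 = 34
n=6,p=4: 6>4, c = 34+2 = 36
n=6,p=5: 6>5, c = 36+1 = 37
n=6,p=6: not 6>6, c = 37+1 = 38
n=7,p=1: 7>1, c = 38+6 = 44
n=7,p=2: 7>2, c = 44+5 = 49
n=7,p=3: 7>3, c = 49+4 = 53
n=7,p=4: 7>4, c = 53+3 = 56
n=7,p=5: 7>5, c = 56+2 = 58
n=7,p=6: 7>6, c = 58+1 = 59
n=7,p=7: not 7>7, c = 59+1 = 60

60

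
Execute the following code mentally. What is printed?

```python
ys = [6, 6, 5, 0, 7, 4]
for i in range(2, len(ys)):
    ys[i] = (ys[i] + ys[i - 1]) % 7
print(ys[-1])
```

i=2: ys[2] = (5+6)%7 = 4 → [6, 6, 4, 0, 7, 4]
i=3: ys[3] = (0+4)%7 = 4 → [6, 6, 4, 4, 7, 4]
i=4: ys[4] = (7+4)%7 = 4 → [6, 6, 4, 4, 4, 4]
i=5: ys[5] = (4+4)%7 = 1 → [6, 6, 4, 4, 4, 1]

1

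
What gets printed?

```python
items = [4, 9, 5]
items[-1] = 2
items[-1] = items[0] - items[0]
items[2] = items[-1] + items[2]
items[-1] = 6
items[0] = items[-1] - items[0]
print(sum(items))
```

items[-1] = 2 → [4, 9, 2]
items[-1] = items[0]-items[0] = 4-4 = 0 → [4, 9, 0]
items[2] = items[-1]+items[2] = 0+0 = 0 → [4, 9, 0]
items[-1] = 6 → [4, 9, 6]
items[0] = items[-1]-items[0] = 6-4 = 2 → [2, 9, 6]
sum = 17

17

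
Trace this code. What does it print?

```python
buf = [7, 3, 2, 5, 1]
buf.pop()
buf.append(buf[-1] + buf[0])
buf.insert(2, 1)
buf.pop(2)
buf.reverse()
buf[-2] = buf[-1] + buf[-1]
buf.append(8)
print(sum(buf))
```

48

pop() removes 1 → [7, 3, 2, 5]
append buf[-1]+buf[0] = 5+7 = 12 → [7, 3, 2, 5, 12]
insert 1 at 2 → [7, 3, 1, 2, 5, 12]
pop(2) removes 1 → [7, 3, 2, 5, 12]
reverse → [12, 5, 2, 3, 7]
buf[-2] = buf[-1]+buf[-1] = 7+7 = 14 → [12, 5, 2, 14, 7]
append 8 → [12, 5, 2, 14, 7, 8]
sum = 48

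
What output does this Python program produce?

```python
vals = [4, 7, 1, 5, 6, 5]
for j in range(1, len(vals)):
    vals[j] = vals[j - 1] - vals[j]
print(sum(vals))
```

-47

j=1: vals[1] = 4-7 = -3 → [4, -3, 1, 5, 6, 5]
j=2: vals[2] = (-3)-1 = -4 → [4, -3, -4, 5, 6, 5]
j=3: vals[3] = (-4)-5 = -9 → [4, -3, -4, -9, 6, 5]
j=4: vals[4] = (-9)-6 = -15 → [4, -3, -4, -9, -15, 5]
j=5: vals[5] = (-15)-5 = -20 → [4, -3, -4, -9, -15, -20]
sum = -47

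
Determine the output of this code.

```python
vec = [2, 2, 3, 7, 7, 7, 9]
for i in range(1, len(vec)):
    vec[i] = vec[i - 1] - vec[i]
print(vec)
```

i=1: vec[1] = 2-2 = 0 → [2, 0, 3, 7, 7, 7, 9]
i=2: vec[2] = 0-3 = -3 → [2, 0, -3, 7, 7, 7, 9]
i=3: vec[3] = (-3)-7 = -10 → [2, 0, -3, -10, 7, 7, 9]
i=4: vec[4] = (-10)-7 = -17 → [2, 0, -3, -10, -17, 7, 9]
i=5: vec[5] = (-17)-7 = -24 → [2, 0, -3, -10, -17, -24, 9]
i=6: vec[6] = (-24)-9 = -33 → [2, 0, -3, -10, -17, -24, -33]

[2, 0, -3, -10, -17, -24, -33]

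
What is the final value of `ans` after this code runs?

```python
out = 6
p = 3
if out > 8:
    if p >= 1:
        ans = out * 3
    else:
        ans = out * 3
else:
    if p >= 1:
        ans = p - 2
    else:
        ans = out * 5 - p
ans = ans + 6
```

out=6, p=3
out > 8 is False; p >= 1 is True
→ ans = p - 2 = 1
ans = 1+6 = 7

7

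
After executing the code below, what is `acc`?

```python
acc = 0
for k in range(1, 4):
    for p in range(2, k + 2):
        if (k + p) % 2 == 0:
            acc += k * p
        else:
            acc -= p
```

2

k=1,p=2: odd sum, acc = 0-2 = -2
k=2,p=2: even sum, acc = (-2)+4 = 2
k=2,p=3: odd sum, acc = 2-3 = -1
k=3,p=2: odd sum, acc = (-1)-2 = -3
k=3,p=3: even sum, acc = (-3)+9 = 6
k=3,p=4: odd sum, acc = 6-4 = 2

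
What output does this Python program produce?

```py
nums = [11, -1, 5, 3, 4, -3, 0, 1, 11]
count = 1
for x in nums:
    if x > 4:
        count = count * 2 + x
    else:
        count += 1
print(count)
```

x=11: >4, count = 1*2+11 = 13
x=-1: not >4, count = 13+1 = 14
x=5: >4, count = 14*2+5 = 33
x=3: not >4, count = 33+1 = 34
x=4: not >4, count = 34+1 = 35
x=-3: not >4, count = 35+1 = 36
x=0: not >4, count = 36+1 = 37
x=1: not >4, count = 37+1 = 38
x=11: >4, count = 38*2+11 = 87

87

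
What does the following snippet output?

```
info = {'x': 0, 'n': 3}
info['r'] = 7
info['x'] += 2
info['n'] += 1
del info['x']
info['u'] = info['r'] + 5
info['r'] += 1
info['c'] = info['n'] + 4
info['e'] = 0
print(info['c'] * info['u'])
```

96

info['r'] = 7 → {'x': 0, 'n': 3, 'r': 7}
info['x'] = 0+2 = 2 → {'x': 2, 'n': 3, 'r': 7}
info['n'] = 3+1 = 4 → {'x': 2, 'n': 4, 'r': 7}
del 'x' → {'n': 4, 'r': 7}
info['u'] = info['r']+5 = 12 → {'n': 4, 'r': 7, 'u': 12}
info['r'] = 7+1 = 8 → {'n': 4, 'r': 8, 'u': 12}
info['c'] = info['n']+4 = 8 → {'n': 4, 'r': 8, 'u': 12, 'c': 8}
info['e'] = 0 → {'n': 4, 'r': 8, 'u': 12, 'c': 8, 'e': 0}
info['c']*info['u'] = 8*12 = 96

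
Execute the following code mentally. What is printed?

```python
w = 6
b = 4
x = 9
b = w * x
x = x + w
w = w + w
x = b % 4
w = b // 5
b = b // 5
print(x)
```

b = 6*9 = 54
x = 9+6 = 15
w = 6+6 = 12
x = 54%4 = 2
w = 54//5 = 10
b = 54//5 = 10

2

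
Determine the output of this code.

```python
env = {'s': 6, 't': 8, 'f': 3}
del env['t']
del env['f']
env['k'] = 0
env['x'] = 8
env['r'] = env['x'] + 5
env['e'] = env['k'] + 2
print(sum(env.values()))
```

29

del 't' → {'s': 6, 'f': 3}
del 'f' → {'s': 6}
env['k'] = 0 → {'s': 6, 'k': 0}
env['x'] = 8 → {'s': 6, 'k': 0, 'x': 8}
env['r'] = env['x']+5 = 13 → {'s': 6, 'k': 0, 'x': 8, 'r': 13}
env['e'] = env['k']+2 = 2 → {'s': 6, 'k': 0, 'x': 8, 'r': 13, 'e': 2}
sum of values = 29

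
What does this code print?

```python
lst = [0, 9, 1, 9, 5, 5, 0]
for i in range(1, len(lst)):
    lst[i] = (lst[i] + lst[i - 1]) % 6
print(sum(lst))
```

i=1: lst[1] = (9+0)%6 = 3 → [0, 3, 1, 9, 5, 5, 0]
i=2: lst[2] = (1+3)%6 = 4 → [0, 3, 4, 9, 5, 5, 0]
i=3: lst[3] = (9+4)%6 = 1 → [0, 3, 4, 1, 5, 5, 0]
i=4: lst[4] = (5+1)%6 = 0 → [0, 3, 4, 1, 0, 5, 0]
i=5: lst[5] = (5+0)%6 = 5 → [0, 3, 4, 1, 0, 5, 0]
i=6: lst[6] = (0+5)%6 = 5 → [0, 3, 4, 1, 0, 5, 5]
sum = 18

18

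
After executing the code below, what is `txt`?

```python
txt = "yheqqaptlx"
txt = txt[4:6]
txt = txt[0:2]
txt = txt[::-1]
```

'aq'

slice [4:6] → 'qa'
slice [0:2] → 'qa'
reverse → 'aq'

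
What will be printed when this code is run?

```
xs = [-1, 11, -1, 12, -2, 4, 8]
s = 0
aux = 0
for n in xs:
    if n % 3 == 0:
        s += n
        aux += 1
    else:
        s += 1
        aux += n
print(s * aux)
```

360

n=-1: not %3==0, s = 0+1 = 1; aux=-1
n=11: not %3==0, s = 1+1 = 2; aux=10
n=-1: not %3==0, s = 2+1 = 3; aux=9
n=12: %3==0, s = 3+12 = 15; aux=10
n=-2: not %3==0, s = 15+1 = 16; aux=8
n=4: not %3==0, s = 16+1 = 17; aux=12
n=8: not %3==0, s = 17+1 = 18; aux=20
s*aux = 18*20 = 360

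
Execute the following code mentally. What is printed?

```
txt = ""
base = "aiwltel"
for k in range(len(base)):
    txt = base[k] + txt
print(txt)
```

letlwia

k=0: prepend 'a' → 'a'
k=1: prepend 'i' → 'ia'
k=2: prepend 'w' → 'wia'
k=3: prepend 'l' → 'lwia'
k=4: prepend 't' → 'tlwia'
k=5: prepend 'e' → 'etlwia'
k=6: prepend 'l' → 'letlwia'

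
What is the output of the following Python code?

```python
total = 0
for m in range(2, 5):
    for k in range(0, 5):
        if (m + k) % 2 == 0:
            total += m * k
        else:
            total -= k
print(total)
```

m=2,k=0: even sum, total = 0+0 = 0
m=2,k=1: odd sum, total = 0-1 = -1
m=2,k=2: even sum, total = (-1)+4 = 3
m=2,k=3: odd sum, total = 3-3 = 0
m=2,k=4: even sum, total = 0+8 = 8
m=3,k=0: odd sum, total = 8-0 = 8
m=3,k=1: even sum, total = 8+3 = 11
m=3,k=2: odd sum, total = 11-2 = 9
m=3,k=3: even sum, total = 9+9 = 18
m=3,k=4: odd sum, total = 18-4 = 14
m=4,k=0: even sum, total = 14+0 = 14
m=4,k=1: odd sum, total = 14-1 = 13
m=4,k=2: even sum, total = 13+8 = 21
m=4,k=3: odd sum, total = 21-3 = 18
m=4,k=4: even sum, total = 18+16 = 34

34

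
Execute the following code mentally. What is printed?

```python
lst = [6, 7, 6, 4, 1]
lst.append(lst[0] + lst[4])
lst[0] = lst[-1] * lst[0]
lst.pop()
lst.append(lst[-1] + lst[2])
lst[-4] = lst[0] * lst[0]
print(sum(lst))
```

1825

append lst[0]+lst[4] = 6+1 = 7 → [6, 7, 6, 4, 1, 7]
lst[0] = lst[-1]*lst[0] = 7*6 = 42 → [42, 7, 6, 4, 1, 7]
pop() removes 7 → [42, 7, 6, 4, 1]
append lst[-1]+lst[2] = 1+6 = 7 → [42, 7, 6, 4, 1, 7]
lst[-4] = lst[0]*lst[0] = 42*42 = 1764 → [42, 7, 1764, 4, 1, 7]
sum = 1825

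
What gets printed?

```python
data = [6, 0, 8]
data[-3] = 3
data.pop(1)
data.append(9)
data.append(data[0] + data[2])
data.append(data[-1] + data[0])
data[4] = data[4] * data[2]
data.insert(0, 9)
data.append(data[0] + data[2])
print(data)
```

[9, 3, 8, 9, 12, 135, 17]

data[-3] = 3 → [3, 0, 8]
pop(1) removes 0 → [3, 8]
append 9 → [3, 8, 9]
append data[0]+data[2] = 3+9 = 12 → [3, 8, 9, 12]
append data[-1]+data[0] = 12+3 = 15 → [3, 8, 9, 12, 15]
data[4] = data[4]*data[2] = 15*9 = 135 → [3, 8, 9, 12, 135]
insert 9 at 0 → [9, 3, 8, 9, 12, 135]
append data[0]+data[2] = 9+8 = 17 → [9, 3, 8, 9, 12, 135, 17]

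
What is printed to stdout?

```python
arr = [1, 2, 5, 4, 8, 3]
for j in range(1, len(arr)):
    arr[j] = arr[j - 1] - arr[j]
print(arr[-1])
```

j=1: arr[1] = 1-2 = -1 → [1, -1, 5, 4, 8, 3]
j=2: arr[2] = (-1)-5 = -6 → [1, -1, -6, 4, 8, 3]
j=3: arr[3] = (-6)-4 = -10 → [1, -1, -6, -10, 8, 3]
j=4: arr[4] = (-10)-8 = -18 → [1, -1, -6, -10, -18, 3]
j=5: arr[5] = (-18)-3 = -21 → [1, -1, -6, -10, -18, -21]

-21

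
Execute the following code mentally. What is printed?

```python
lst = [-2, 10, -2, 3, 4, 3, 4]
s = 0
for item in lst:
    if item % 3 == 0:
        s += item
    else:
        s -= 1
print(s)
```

1

item=-2: not %3==0, s = 0-1 = -1
item=10: not %3==0, s = (-1)-1 = -2
item=-2: not %3==0, s = (-2)-1 = -3
item=3: %3==0, s = (-3)+3 = 0
item=4: not %3==0, s = 0-1 = -1
item=3: %3==0, s = (-1)+3 = 2
item=4: not %3==0, s = 2-1 = 1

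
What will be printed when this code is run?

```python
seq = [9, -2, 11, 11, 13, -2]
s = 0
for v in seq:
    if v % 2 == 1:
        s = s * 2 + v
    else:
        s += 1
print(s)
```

160

v=9: odd, s = 0*2+9 = 9
v=-2: not odd, s = 9+1 = 10
v=11: odd, s = 10*2+11 = 31
v=11: odd, s = 31*2+11 = 73
v=13: odd, s = 73*2+13 = 159
v=-2: not odd, s = 159+1 = 160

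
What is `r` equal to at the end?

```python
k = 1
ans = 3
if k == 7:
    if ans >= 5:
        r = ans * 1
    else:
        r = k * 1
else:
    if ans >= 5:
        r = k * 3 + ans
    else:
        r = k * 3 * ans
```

k=1, ans=3
k == 7 is False; ans >= 5 is False
→ r = k * 3 * ans = 9

9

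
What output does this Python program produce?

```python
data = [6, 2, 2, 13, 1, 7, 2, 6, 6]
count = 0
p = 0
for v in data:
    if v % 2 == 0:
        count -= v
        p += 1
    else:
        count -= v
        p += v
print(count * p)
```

v=6: even, count = 0-6 = -6; p=1
v=2: even, count = (-6)-2 = -8; p=2
v=2: even, count = (-8)-2 = -10; p=3
v=13: not even, count = (-10)-13 = -23; p=16
v=1: not even, count = (-23)-1 = -24; p=17
v=7: not even, count = (-24)-7 = -31; p=24
v=2: even, count = (-31)-2 = -33; p=25
v=6: even, count = (-33)-6 = -39; p=26
v=6: even, count = (-39)-6 = -45; p=27
count*p = (-45)*27 = -1215

-1215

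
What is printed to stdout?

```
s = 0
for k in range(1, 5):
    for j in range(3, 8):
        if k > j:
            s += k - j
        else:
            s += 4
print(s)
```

k=1,j=3: not 1>3, s = 0+4 = 4
k=1,j=4: not 1>4, s = 4+4 = 8
k=1,j=5: not 1>5, s = 8+4 = 12
k=1,j=6: not 1>6, s = 12+4 = 16
k=1,j=7: not 1>7, s = 16+4 = 20
k=2,j=3: not 2>3, s = 20+4 = 24
k=2,j=4: not 2>4, s = 24+4 = 28
k=2,j=5: not 2>5, s = 28+4 = 32
k=2,j=6: not 2>6, s = 32+4 = 36
k=2,j=7: not 2>7, s = 36+4 = 40
k=3,j=3: not 3>3, s = 40+4 = 44
k=3,j=4: not 3>4, s = 44+4 = 48
k=3,j=5: not 3>5, s = 48+4 = 52
k=3,j=6: not 3>6, s = 52+4 = 56
k=3,j=7: not 3>7, s = 56+4 = 60
k=4,j=3: 4>3, s = 60+1 = 61
k=4,j=4: not 4>4, s = 61+4 = 65
k=4,j=5: not 4>5, s = 65+4 = 69
k=4,j=6: not 4>6, s = 69+4 = 73
k=4,j=7: not 4>7, s = 73+4 = 77

77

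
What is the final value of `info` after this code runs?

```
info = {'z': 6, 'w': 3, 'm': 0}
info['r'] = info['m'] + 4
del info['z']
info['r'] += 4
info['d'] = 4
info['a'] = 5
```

{'w': 3, 'm': 0, 'r': 8, 'd': 4, 'a': 5}

info['r'] = info['m']+4 = 4 → {'z': 6, 'w': 3, 'm': 0, 'r': 4}
del 'z' → {'w': 3, 'm': 0, 'r': 4}
info['r'] = 4+4 = 8 → {'w': 3, 'm': 0, 'r': 8}
info['d'] = 4 → {'w': 3, 'm': 0, 'r': 8, 'd': 4}
info['a'] = 5 → {'w': 3, 'm': 0, 'r': 8, 'd': 4, 'a': 5}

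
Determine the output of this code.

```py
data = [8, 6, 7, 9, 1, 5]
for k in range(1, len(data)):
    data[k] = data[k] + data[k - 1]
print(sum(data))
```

140

k=1: data[1] = 6+8 = 14 → [8, 14, 7, 9, 1, 5]
k=2: data[2] = 7+14 = 21 → [8, 14, 21, 9, 1, 5]
k=3: data[3] = 9+21 = 30 → [8, 14, 21, 30, 1, 5]
k=4: data[4] = 1+30 = 31 → [8, 14, 21, 30, 31, 5]
k=5: data[5] = 5+31 = 36 → [8, 14, 21, 30, 31, 36]
sum = 140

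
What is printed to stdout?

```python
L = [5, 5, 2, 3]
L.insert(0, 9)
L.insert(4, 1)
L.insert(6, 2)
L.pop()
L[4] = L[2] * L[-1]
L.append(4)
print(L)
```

insert 9 at 0 → [9, 5, 5, 2, 3]
insert 1 at 4 → [9, 5, 5, 2, 1, 3]
insert 2 at 6 → [9, 5, 5, 2, 1, 3, 2]
pop() removes 2 → [9, 5, 5, 2, 1, 3]
L[4] = L[2]*L[-1] = 5*3 = 15 → [9, 5, 5, 2, 15, 3]
append 4 → [9, 5, 5, 2, 15, 3, 4]

[9, 5, 5, 2, 15, 3, 4]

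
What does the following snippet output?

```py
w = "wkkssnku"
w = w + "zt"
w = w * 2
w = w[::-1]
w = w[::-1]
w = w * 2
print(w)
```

wkkssnkuztwkkssnkuztwkkssnkuztwkkssnkuzt

+ 'zt' → 'wkkssnkuzt'
repeat ×2 → 'wkkssnkuztwkkssnkuzt'
reverse → 'tzuknsskkwtzuknsskkw'
reverse → 'wkkssnkuztwkkssnkuzt'
repeat ×2 → 'wkkssnkuztwkkssnkuztwkkssnkuztwkkssnkuzt'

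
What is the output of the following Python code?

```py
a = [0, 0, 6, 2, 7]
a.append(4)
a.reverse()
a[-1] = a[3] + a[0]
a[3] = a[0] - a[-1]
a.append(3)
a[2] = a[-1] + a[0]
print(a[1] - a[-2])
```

-3

append 4 → [0, 0, 6, 2, 7, 4]
reverse → [4, 7, 2, 6, 0, 0]
a[-1] = a[3]+a[0] = 6+4 = 10 → [4, 7, 2, 6, 0, 10]
a[3] = a[0]-a[-1] = 4-10 = -6 → [4, 7, 2, -6, 0, 10]
append 3 → [4, 7, 2, -6, 0, 10, 3]
a[2] = a[-1]+a[0] = 3+4 = 7 → [4, 7, 7, -6, 0, 10, 3]
a[1]-a[-2] = 7-10 = -3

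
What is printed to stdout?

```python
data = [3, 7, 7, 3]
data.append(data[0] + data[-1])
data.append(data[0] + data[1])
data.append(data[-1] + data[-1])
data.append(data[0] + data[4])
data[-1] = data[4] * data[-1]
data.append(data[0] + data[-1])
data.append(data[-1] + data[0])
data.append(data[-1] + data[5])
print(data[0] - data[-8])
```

0

append data[0]+data[-1] = 3+3 = 6 → [3, 7, 7, 3, 6]
append data[0]+data[1] = 3+7 = 10 → [3, 7, 7, 3, 6, 10]
append data[-1]+data[-1] = 10+10 = 20 → [3, 7, 7, 3, 6, 10, 20]
append data[0]+data[4] = 3+6 = 9 → [3, 7, 7, 3, 6, 10, 20, 9]
data[-1] = data[4]*data[-1] = 6*9 = 54 → [3, 7, 7, 3, 6, 10, 20, 54]
append data[0]+data[-1] = 3+54 = 57 → [3, 7, 7, 3, 6, 10, 20, 54, 57]
append data[-1]+data[0] = 57+3 = 60 → [3, 7, 7, 3, 6, 10, 20, 54, 57, 60]
append data[-1]+data[5] = 60+10 = 70 → [3, 7, 7, 3, 6, 10, 20, 54, 57, 60, 70]
data[0]-data[-8] = 3-3 = 0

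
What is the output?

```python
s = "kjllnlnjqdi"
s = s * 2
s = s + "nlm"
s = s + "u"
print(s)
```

repeat ×2 → 'kjllnlnjqdikjllnlnjqdi'
+ 'nlm' → 'kjllnlnjqdikjllnlnjqdinlm'
+ 'u' → 'kjllnlnjqdikjllnlnjqdinlmu'

kjllnlnjqdikjllnlnjqdinlmu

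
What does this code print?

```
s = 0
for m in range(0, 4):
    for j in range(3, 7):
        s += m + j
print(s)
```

96

m=0,j=3: s = 0+3 = 3
m=0,j=4: s = 3+4 = 7
m=0,j=5: s = 7+5 = 12
m=0,j=6: s = 12+6 = 18
m=1,j=3: s = 18+4 = 22
m=1,j=4: s = 22+5 = 27
m=1,j=5: s = 27+6 = 33
m=1,j=6: s = 33+7 = 40
m=2,j=3: s = 40+5 = 45
m=2,j=4: s = 45+6 = 51
m=2,j=5: s = 51+7 = 58
m=2,j=6: s = 58+8 = 66
m=3,j=3: s = 66+6 = 72
m=3,j=4: s = 72+7 = 79
m=3,j=5: s = 79+8 = 87
m=3,j=6: s = 87+9 = 96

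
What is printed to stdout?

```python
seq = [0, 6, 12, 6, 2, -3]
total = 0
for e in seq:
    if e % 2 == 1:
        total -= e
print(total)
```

e=0: not odd
e=6: not odd
e=12: not odd
e=6: not odd
e=2: not odd
e=-3: odd, total = 0-(-3) = 3

3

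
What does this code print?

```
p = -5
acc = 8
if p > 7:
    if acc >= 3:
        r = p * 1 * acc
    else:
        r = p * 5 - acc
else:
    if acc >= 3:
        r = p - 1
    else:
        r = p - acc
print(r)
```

-6

p=-5, acc=8
p > 7 is False; acc >= 3 is True
→ r = p - 1 = -6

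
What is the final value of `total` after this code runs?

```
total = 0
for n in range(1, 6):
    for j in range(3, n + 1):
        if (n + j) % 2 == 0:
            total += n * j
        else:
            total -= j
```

n=3,j=3: even sum, total = 0+9 = 9
n=4,j=3: odd sum, total = 9-3 = 6
n=4,j=4: even sum, total = 6+16 = 22
n=5,j=3: even sum, total = 22+15 = 37
n=5,j=4: odd sum, total = 37-4 = 33
n=5,j=5: even sum, total = 33+25 = 58

58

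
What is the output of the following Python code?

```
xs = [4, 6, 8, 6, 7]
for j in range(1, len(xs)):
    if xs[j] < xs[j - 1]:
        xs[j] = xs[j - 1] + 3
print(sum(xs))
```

43

j=1: 6>=4, unchanged → [4, 6, 8, 6, 7]
j=2: 8>=6, unchanged → [4, 6, 8, 6, 7]
j=3: 6<8, xs[3] = 8+3 = 11 → [4, 6, 8, 11, 7]
j=4: 7<11, xs[4] = 11+3 = 14 → [4, 6, 8, 11, 14]
sum = 43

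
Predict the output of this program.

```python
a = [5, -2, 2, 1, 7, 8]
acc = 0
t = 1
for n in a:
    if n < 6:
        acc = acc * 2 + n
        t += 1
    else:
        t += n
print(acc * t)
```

n=5: <6, acc = 0*2+5 = 5; t=2
n=-2: <6, acc = 5*2+(-2) = 8; t=3
n=2: <6, acc = 8*2+2 = 18; t=4
n=1: <6, acc = 18*2+1 = 37; t=5
n=7: not <6; t=12
n=8: not <6; t=20
acc*t = 37*20 = 740

740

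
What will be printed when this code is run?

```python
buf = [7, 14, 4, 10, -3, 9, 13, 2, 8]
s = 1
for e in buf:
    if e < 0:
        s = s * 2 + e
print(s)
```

e=7: not <0
e=14: not <0
e=4: not <0
e=10: not <0
e=-3: <0, s = 1*2+(-3) = -1
e=9: not <0
e=13: not <0
e=2: not <0
e=8: not <0

-1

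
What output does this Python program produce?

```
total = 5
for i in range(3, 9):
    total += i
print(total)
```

38

i=3: total = 5+3 = 8
i=4: total = 8+4 = 12
i=5: total = 12+5 = 17
i=6: total = 17+6 = 23
i=7: total = 23+7 = 30
i=8: total = 30+8 = 38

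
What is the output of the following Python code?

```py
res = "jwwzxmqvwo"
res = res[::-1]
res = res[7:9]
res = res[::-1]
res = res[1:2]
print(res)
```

reverse → 'owvqmxzwwj'
slice [7:9] → 'ww'
reverse → 'ww'
slice [1:2] → 'w'

w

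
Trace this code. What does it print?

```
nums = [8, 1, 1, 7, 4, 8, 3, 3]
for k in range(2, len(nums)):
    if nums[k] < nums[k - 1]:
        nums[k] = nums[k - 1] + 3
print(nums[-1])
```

k=2: 1>=1, unchanged → [8, 1, 1, 7, 4, 8, 3, 3]
k=3: 7>=1, unchanged → [8, 1, 1, 7, 4, 8, 3, 3]
k=4: 4<7, nums[4] = 7+3 = 10 → [8, 1, 1, 7, 10, 8, 3, 3]
k=5: 8<10, nums[5] = 10+3 = 13 → [8, 1, 1, 7, 10, 13, 3, 3]
k=6: 3<13, nums[6] = 13+3 = 16 → [8, 1, 1, 7, 10, 13, 16, 3]
k=7: 3<16, nums[7] = 16+3 = 19 → [8, 1, 1, 7, 10, 13, 16, 19]

19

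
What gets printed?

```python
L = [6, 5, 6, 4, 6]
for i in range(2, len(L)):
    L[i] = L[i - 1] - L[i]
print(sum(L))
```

-6

i=2: L[2] = 5-6 = -1 → [6, 5, -1, 4, 6]
i=3: L[3] = (-1)-4 = -5 → [6, 5, -1, -5, 6]
i=4: L[4] = (-5)-6 = -11 → [6, 5, -1, -5, -11]
sum = -6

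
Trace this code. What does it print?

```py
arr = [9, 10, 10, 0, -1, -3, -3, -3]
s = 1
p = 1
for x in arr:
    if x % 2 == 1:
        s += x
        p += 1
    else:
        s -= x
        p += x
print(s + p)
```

x=9: odd, s = 1+9 = 10; p=2
x=10: not odd, s = 10-10 = 0; p=12
x=10: not odd, s = 0-10 = -10; p=22
x=0: not odd, s = (-10)-0 = -10; p=22
x=-1: odd, s = (-10)+(-1) = -11; p=23
x=-3: odd, s = (-11)+(-3) = -14; p=24
x=-3: odd, s = (-14)+(-3) = -17; p=25
x=-3: odd, s = (-17)+(-3) = -20; p=26
s+p = (-20)+26 = 6

6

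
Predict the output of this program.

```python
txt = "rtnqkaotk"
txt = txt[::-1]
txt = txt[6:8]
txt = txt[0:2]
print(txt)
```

reverse → 'ktoakqntr'
slice [6:8] → 'nt'
slice [0:2] → 'nt'

nt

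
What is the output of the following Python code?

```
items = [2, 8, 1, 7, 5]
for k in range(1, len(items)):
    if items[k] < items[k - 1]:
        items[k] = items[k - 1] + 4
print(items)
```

k=1: 8>=2, unchanged → [2, 8, 1, 7, 5]
k=2: 1<8, items[2] = 8+4 = 12 → [2, 8, 12, 7, 5]
k=3: 7<12, items[3] = 12+4 = 16 → [2, 8, 12, 16, 5]
k=4: 5<16, items[4] = 16+4 = 20 → [2, 8, 12, 16, 20]

[2, 8, 12, 16, 20]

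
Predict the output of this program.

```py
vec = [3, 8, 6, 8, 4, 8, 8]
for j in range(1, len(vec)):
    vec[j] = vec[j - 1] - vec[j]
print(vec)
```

j=1: vec[1] = 3-8 = -5 → [3, -5, 6, 8, 4, 8, 8]
j=2: vec[2] = (-5)-6 = -11 → [3, -5, -11, 8, 4, 8, 8]
j=3: vec[3] = (-11)-8 = -19 → [3, -5, -11, -19, 4, 8, 8]
j=4: vec[4] = (-19)-4 = -23 → [3, -5, -11, -19, -23, 8, 8]
j=5: vec[5] = (-23)-8 = -31 → [3, -5, -11, -19, -23, -31, 8]
j=6: vec[6] = (-31)-8 = -39 → [3, -5, -11, -19, -23, -31, -39]

[3, -5, -11, -19, -23, -31, -39]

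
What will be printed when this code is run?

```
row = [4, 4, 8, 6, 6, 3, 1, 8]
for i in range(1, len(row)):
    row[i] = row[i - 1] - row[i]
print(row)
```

i=1: row[1] = 4-4 = 0 → [4, 0, 8, 6, 6, 3, 1, 8]
i=2: row[2] = 0-8 = -8 → [4, 0, -8, 6, 6, 3, 1, 8]
i=3: row[3] = (-8)-6 = -14 → [4, 0, -8, -14, 6, 3, 1, 8]
i=4: row[4] = (-14)-6 = -20 → [4, 0, -8, -14, -20, 3, 1, 8]
i=5: row[5] = (-20)-3 = -23 → [4, 0, -8, -14, -20, -23, 1, 8]
i=6: row[6] = (-23)-1 = -24 → [4, 0, -8, -14, -20, -23, -24, 8]
i=7: row[7] = (-24)-8 = -32 → [4, 0, -8, -14, -20, -23, -24, -32]

[4, 0, -8, -14, -20, -23, -24, -32]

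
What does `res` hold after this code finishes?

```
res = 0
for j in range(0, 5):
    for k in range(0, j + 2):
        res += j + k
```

85

j=0,k=0: res = 0+0 = 0
j=0,k=1: res = 0+1 = 1
j=1,k=0: res = 1+1 = 2
j=1,k=1: res = 2+2 = 4
j=1,k=2: res = 4+3 = 7
j=2,k=0: res = 7+2 = 9
j=2,k=1: res = 9+3 = 12
j=2,k=2: res = 12+4 = 16
j=2,k=3: res = 16+5 = 21
j=3,k=0: res = 21+3 = 24
j=3,k=1: res = 24+4 = 28
j=3,k=2: res = 28+5 = 33
j=3,k=3: res = 33+6 = 39
j=3,k=4: res = 39+7 = 46
j=4,k=0: res = 46+4 = 50
j=4,k=1: res = 50+5 = 55
j=4,k=2: res = 55+6 = 61
j=4,k=3: res = 61+7 = 68
j=4,k=4: res = 68+8 = 76
j=4,k=5: res = 76+9 = 85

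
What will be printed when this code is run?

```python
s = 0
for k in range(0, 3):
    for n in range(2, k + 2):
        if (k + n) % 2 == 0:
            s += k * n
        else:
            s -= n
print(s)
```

-1

k=1,n=2: odd sum, s = 0-2 = -2
k=2,n=2: even sum, s = (-2)+4 = 2
k=2,n=3: odd sum, s = 2-3 = -1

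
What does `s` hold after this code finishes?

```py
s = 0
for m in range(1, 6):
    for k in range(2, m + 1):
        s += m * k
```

m=2,k=2: s = 0+4 = 4
m=3,k=2: s = 4+6 = 10
m=3,k=3: s = 10+9 = 19
m=4,k=2: s = 19+8 = 27
m=4,k=3: s = 27+12 = 39
m=4,k=4: s = 39+16 = 55
m=5,k=2: s = 55+10 = 65
m=5,k=3: s = 65+15 = 80
m=5,k=4: s = 80+20 = 100
m=5,k=5: s = 100+25 = 125

125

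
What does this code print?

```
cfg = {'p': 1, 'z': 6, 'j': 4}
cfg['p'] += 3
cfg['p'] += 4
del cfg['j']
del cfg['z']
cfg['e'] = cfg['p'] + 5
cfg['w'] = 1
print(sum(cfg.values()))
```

cfg['p'] = 1+3 = 4 → {'p': 4, 'z': 6, 'j': 4}
cfg['p'] = 4+4 = 8 → {'p': 8, 'z': 6, 'j': 4}
del 'j' → {'p': 8, 'z': 6}
del 'z' → {'p': 8}
cfg['e'] = cfg['p']+5 = 13 → {'p': 8, 'e': 13}
cfg['w'] = 1 → {'p': 8, 'e': 13, 'w': 1}
sum of values = 22

22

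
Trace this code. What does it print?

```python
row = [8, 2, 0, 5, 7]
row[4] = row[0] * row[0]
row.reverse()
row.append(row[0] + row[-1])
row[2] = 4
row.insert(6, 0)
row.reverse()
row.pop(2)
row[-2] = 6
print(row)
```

row[4] = row[0]*row[0] = 8*8 = 64 → [8, 2, 0, 5, 64]
reverse → [64, 5, 0, 2, 8]
append row[0]+row[-1] = 64+8 = 72 → [64, 5, 0, 2, 8, 72]
row[2] = 4 → [64, 5, 4, 2, 8, 72]
insert 0 at 6 → [64, 5, 4, 2, 8, 72, 0]
reverse → [0, 72, 8, 2, 4, 5, 64]
pop(2) removes 8 → [0, 72, 2, 4, 5, 64]
row[-2] = 6 → [0, 72, 2, 4, 6, 64]

[0, 72, 2, 4, 6, 64]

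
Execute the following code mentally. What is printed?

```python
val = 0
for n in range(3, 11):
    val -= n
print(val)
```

-52

n=3: val = 0-3 = -3
n=4: val = (-3)-4 = -7
n=5: val = (-7)-5 = -12
n=6: val = (-12)-6 = -18
n=7: val = (-18)-7 = -25
n=8: val = (-25)-8 = -33
n=9: val = (-33)-9 = -42
n=10: val = (-42)-10 = -52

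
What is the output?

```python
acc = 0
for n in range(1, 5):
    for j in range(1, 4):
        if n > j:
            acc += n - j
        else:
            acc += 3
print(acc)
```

n=1,j=1: not 1>1, acc = 0+3 = 3
n=1,j=2: not 1>2, acc = 3+3 = 6
n=1,j=3: not 1>3, acc = 6+3 = 9
n=2,j=1: 2>1, acc = 9+1 = 10
n=2,j=2: not 2>2, acc = 10+3 = 13
n=2,j=3: not 2>3, acc = 13+3 = 16
n=3,j=1: 3>1, acc = 16+2 = 18
n=3,j=2: 3>2, acc = 18+1 = 19
n=3,j=3: not 3>3, acc = 19+3 = 22
n=4,j=1: 4>1, acc = 22+3 = 25
n=4,j=2: 4>2, acc = 25+2 = 27
n=4,j=3: 4>3, acc = 27+1 = 28

28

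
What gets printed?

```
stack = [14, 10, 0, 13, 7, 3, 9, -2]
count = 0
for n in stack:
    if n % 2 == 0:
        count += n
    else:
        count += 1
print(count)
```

26

n=14: even, count = 0+14 = 14
n=10: even, count = 14+10 = 24
n=0: even, count = 24+0 = 24
n=13: not even, count = 24+1 = 25
n=7: not even, count = 25+1 = 26
n=3: not even, count = 26+1 = 27
n=9: not even, count = 27+1 = 28
n=-2: even, count = 28+(-2) = 26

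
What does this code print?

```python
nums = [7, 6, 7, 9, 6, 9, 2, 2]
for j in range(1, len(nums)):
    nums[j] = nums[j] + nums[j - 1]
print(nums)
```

j=1: nums[1] = 6+7 = 13 → [7, 13, 7, 9, 6, 9, 2, 2]
j=2: nums[2] = 7+13 = 20 → [7, 13, 20, 9, 6, 9, 2, 2]
j=3: nums[3] = 9+20 = 29 → [7, 13, 20, 29, 6, 9, 2, 2]
j=4: nums[4] = 6+29 = 35 → [7, 13, 20, 29, 35, 9, 2, 2]
j=5: nums[5] = 9+35 = 44 → [7, 13, 20, 29, 35, 44, 2, 2]
j=6: nums[6] = 2+44 = 46 → [7, 13, 20, 29, 35, 44, 46, 2]
j=7: nums[7] = 2+46 = 48 → [7, 13, 20, 29, 35, 44, 46, 48]

[7, 13, 20, 29, 35, 44, 46, 48]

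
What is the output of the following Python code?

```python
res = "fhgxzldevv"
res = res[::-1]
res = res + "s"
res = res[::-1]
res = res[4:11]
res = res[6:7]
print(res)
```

v

reverse → 'vvedlzxghf'
+ 's' → 'vvedlzxghfs'
reverse → 'sfhgxzldevv'
slice [4:11] → 'xzldevv'
slice [6:7] → 'v'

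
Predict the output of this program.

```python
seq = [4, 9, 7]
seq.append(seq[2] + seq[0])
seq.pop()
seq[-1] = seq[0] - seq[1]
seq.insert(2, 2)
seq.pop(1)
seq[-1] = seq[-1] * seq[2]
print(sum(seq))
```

31

append seq[2]+seq[0] = 7+4 = 11 → [4, 9, 7, 11]
pop() removes 11 → [4, 9, 7]
seq[-1] = seq[0]-seq[1] = 4-9 = -5 → [4, 9, -5]
insert 2 at 2 → [4, 9, 2, -5]
pop(1) removes 9 → [4, 2, -5]
seq[-1] = seq[-1]*seq[2] = (-5)*(-5) = 25 → [4, 2, 25]
sum = 31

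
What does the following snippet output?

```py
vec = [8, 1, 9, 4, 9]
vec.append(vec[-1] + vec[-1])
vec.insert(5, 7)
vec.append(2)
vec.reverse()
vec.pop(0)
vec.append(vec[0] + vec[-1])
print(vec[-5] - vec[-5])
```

0

append vec[-1]+vec[-1] = 9+9 = 18 → [8, 1, 9, 4, 9, 18]
insert 7 at 5 → [8, 1, 9, 4, 9, 7, 18]
append 2 → [8, 1, 9, 4, 9, 7, 18, 2]
reverse → [2, 18, 7, 9, 4, 9, 1, 8]
pop(0) removes 2 → [18, 7, 9, 4, 9, 1, 8]
append vec[0]+vec[-1] = 18+8 = 26 → [18, 7, 9, 4, 9, 1, 8, 26]
vec[-5]-vec[-5] = 4-4 = 0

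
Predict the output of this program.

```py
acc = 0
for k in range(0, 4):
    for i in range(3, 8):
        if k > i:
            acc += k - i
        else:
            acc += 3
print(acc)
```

k=0,i=3: not 0>3, acc = 0+3 = 3
k=0,i=4: not 0>4, acc = 3+3 = 6
k=0,i=5: not 0>5, acc = 6+3 = 9
k=0,i=6: not 0>6, acc = 9+3 = 12
k=0,i=7: not 0>7, acc = 12+3 = 15
k=1,i=3: not 1>3, acc = 15+3 = 18
k=1,i=4: not 1>4, acc = 18+3 = 21
k=1,i=5: not 1>5, acc = 21+3 = 24
k=1,i=6: not 1>6, acc = 24+3 = 27
k=1,i=7: not 1>7, acc = 27+3 = 30
k=2,i=3: not 2>3, acc = 30+3 = 33
k=2,i=4: not 2>4, acc = 33+3 = 36
k=2,i=5: not 2>5, acc = 36+3 = 39
k=2,i=6: not 2>6, acc = 39+3 = 42
k=2,i=7: not 2>7, acc = 42+3 = 45
k=3,i=3: not 3>3, acc = 45+3 = 48
k=3,i=4: not 3>4, acc = 48+3 = 51
k=3,i=5: not 3>5, acc = 51+3 = 54
k=3,i=6: not 3>6, acc = 54+3 = 57
k=3,i=7: not 3>7, acc = 57+3 = 60

60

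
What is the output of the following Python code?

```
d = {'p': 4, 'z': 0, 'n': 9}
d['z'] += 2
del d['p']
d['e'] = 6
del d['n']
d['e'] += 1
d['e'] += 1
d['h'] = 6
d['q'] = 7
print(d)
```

d['z'] = 0+2 = 2 → {'p': 4, 'z': 2, 'n': 9}
del 'p' → {'z': 2, 'n': 9}
d['e'] = 6 → {'z': 2, 'n': 9, 'e': 6}
del 'n' → {'z': 2, 'e': 6}
d['e'] = 6+1 = 7 → {'z': 2, 'e': 7}
d['e'] = 7+1 = 8 → {'z': 2, 'e': 8}
d['h'] = 6 → {'z': 2, 'e': 8, 'h': 6}
d['q'] = 7 → {'z': 2, 'e': 8, 'h': 6, 'q': 7}

{'z': 2, 'e': 8, 'h': 6, 'q': 7}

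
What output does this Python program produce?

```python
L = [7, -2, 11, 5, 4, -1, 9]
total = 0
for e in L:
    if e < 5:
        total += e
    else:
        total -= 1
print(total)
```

-3

e=7: not <5, total = 0-1 = -1
e=-2: <5, total = (-1)+(-2) = -3
e=11: not <5, total = (-3)-1 = -4
e=5: not <5, total = (-4)-1 = -5
e=4: <5, total = (-5)+4 = -1
e=-1: <5, total = (-1)+(-1) = -2
e=9: not <5, total = (-2)-1 = -3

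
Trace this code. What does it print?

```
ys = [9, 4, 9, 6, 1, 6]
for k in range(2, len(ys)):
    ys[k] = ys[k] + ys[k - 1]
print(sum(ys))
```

k=2: ys[2] = 9+4 = 13 → [9, 4, 13, 6, 1, 6]
k=3: ys[3] = 6+13 = 19 → [9, 4, 13, 19, 1, 6]
k=4: ys[4] = 1+19 = 20 → [9, 4, 13, 19, 20, 6]
k=5: ys[5] = 6+20 = 26 → [9, 4, 13, 19, 20, 26]
sum = 91

91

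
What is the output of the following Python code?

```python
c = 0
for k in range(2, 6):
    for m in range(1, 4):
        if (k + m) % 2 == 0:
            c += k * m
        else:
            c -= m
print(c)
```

32

k=2,m=1: odd sum, c = 0-1 = -1
k=2,m=2: even sum, c = (-1)+4 = 3
k=2,m=3: odd sum, c = 3-3 = 0
k=3,m=1: even sum, c = 0+3 = 3
k=3,m=2: odd sum, c = 3-2 = 1
k=3,m=3: even sum, c = 1+9 = 10
k=4,m=1: odd sum, c = 10-1 = 9
k=4,m=2: even sum, c = 9+8 = 17
k=4,m=3: odd sum, c = 17-3 = 14
k=5,m=1: even sum, c = 14+5 = 19
k=5,m=2: odd sum, c = 19-2 = 17
k=5,m=3: even sum, c = 17+15 = 32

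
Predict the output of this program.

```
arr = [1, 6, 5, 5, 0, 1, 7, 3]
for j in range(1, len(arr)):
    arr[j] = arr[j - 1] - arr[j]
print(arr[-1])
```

j=1: arr[1] = 1-6 = -5 → [1, -5, 5, 5, 0, 1, 7, 3]
j=2: arr[2] = (-5)-5 = -10 → [1, -5, -10, 5, 0, 1, 7, 3]
j=3: arr[3] = (-10)-5 = -15 → [1, -5, -10, -15, 0, 1, 7, 3]
j=4: arr[4] = (-15)-0 = -15 → [1, -5, -10, -15, -15, 1, 7, 3]
j=5: arr[5] = (-15)-1 = -16 → [1, -5, -10, -15, -15, -16, 7, 3]
j=6: arr[6] = (-16)-7 = -23 → [1, -5, -10, -15, -15, -16, -23, 3]
j=7: arr[7] = (-23)-3 = -26 → [1, -5, -10, -15, -15, -16, -23, -26]

-26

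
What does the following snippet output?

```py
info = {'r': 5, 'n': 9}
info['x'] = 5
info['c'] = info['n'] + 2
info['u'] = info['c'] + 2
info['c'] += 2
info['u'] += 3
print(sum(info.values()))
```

48

info['x'] = 5 → {'r': 5, 'n': 9, 'x': 5}
info['c'] = info['n']+2 = 11 → {'r': 5, 'n': 9, 'x': 5, 'c': 11}
info['u'] = info['c']+2 = 13 → {'r': 5, 'n': 9, 'x': 5, 'c': 11, 'u': 13}
info['c'] = 11+2 = 13 → {'r': 5, 'n': 9, 'x': 5, 'c': 13, 'u': 13}
info['u'] = 13+3 = 16 → {'r': 5, 'n': 9, 'x': 5, 'c': 13, 'u': 16}
sum of values = 48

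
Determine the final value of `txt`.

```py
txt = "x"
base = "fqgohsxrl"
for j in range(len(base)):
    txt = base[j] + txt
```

'lrxshogqfx'

j=0: prepend 'f' → 'fx'
j=1: prepend 'q' → 'qfx'
j=2: prepend 'g' → 'gqfx'
j=3: prepend 'o' → 'ogqfx'
j=4: prepend 'h' → 'hogqfx'
j=5: prepend 's' → 'shogqfx'
j=6: prepend 'x' → 'xshogqfx'
j=7: prepend 'r' → 'rxshogqfx'
j=8: prepend 'l' → 'lrxshogqfx'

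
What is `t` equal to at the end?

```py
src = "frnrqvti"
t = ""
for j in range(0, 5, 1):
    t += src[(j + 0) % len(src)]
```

'frnrq'

j=0: add src[0]='f' → 'f'
j=1: add src[1]='r' → 'fr'
j=2: add src[2]='n' → 'frn'
j=3: add src[3]='r' → 'frnr'
j=4: add src[4]='q' → 'frnrq'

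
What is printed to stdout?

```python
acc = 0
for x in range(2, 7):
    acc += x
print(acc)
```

20

x=2: acc = 0+2 = 2
x=3: acc = 2+3 = 5
x=4: acc = 5+4 = 9
x=5: acc = 9+5 = 14
x=6: acc = 14+6 = 20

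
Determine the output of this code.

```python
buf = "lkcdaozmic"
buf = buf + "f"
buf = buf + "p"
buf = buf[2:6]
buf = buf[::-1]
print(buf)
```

oadc

+ 'f' → 'lkcdaozmicf'
+ 'p' → 'lkcdaozmicfp'
slice [2:6] → 'cdao'
reverse → 'oadc'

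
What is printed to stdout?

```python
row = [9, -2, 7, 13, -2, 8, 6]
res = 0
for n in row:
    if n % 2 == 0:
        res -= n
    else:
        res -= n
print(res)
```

n=9: not even, res = 0-9 = -9
n=-2: even, res = (-9)-(-2) = -7
n=7: not even, res = (-7)-7 = -14
n=13: not even, res = (-14)-13 = -27
n=-2: even, res = (-27)-(-2) = -25
n=8: even, res = (-25)-8 = -33
n=6: even, res = (-33)-6 = -39

-39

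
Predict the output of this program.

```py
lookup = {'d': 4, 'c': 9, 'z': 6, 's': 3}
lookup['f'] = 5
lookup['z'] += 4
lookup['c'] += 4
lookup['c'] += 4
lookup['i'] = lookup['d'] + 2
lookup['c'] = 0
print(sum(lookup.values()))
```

lookup['f'] = 5 → {'d': 4, 'c': 9, 'z': 6, 's': 3, 'f': 5}
lookup['z'] = 6+4 = 10 → {'d': 4, 'c': 9, 'z': 10, 's': 3, 'f': 5}
lookup['c'] = 9+4 = 13 → {'d': 4, 'c': 13, 'z': 10, 's': 3, 'f': 5}
lookup['c'] = 13+4 = 17 → {'d': 4, 'c': 17, 'z': 10, 's': 3, 'f': 5}
lookup['i'] = lookup['d']+2 = 6 → {'d': 4, 'c': 17, 'z': 10, 's': 3, 'f': 5, 'i': 6}
lookup['c'] = 0 → {'d': 4, 'c': 0, 'z': 10, 's': 3, 'f': 5, 'i': 6}
sum of values = 28

28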